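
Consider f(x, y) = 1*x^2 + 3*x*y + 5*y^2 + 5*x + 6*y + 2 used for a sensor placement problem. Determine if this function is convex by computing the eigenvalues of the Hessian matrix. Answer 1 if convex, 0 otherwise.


The Hessian of f(x,y) = 1*x^2 + 3*x*y + 5*y^2 + 5*x + 6*y + 2 is:
H = [[2, 3], [3, 10]]
Trace = 2 + 10 = 12
Determinant = 2*10 - (3)^2 = 11
Discriminant = (12)^2 - 4*11 = 100.0
Eigenvalues: lambda_1 = 1.0, lambda_2 = 11.0
The function is convex.

1


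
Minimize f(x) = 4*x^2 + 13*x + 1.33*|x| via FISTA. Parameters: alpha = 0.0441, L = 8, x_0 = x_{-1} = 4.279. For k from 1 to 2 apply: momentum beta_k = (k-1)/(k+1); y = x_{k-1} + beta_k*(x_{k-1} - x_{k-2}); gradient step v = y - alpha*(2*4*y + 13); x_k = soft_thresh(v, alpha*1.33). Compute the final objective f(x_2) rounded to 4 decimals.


FISTA on f(x) = 4*x^2 + 13*x + 1.33*|x|
L = 8, alpha = 0.0441
Iteration 1: beta = 0.0, y = 4.279 + 0.0*(4.279 - 4.279) = 4.279
  grad(y) = 47.232, v = y - alpha*grad = 2.1961
  prox(v) = soft_thresh(2.1961, 0.0587) = 2.1374
Iteration 2: beta = 0.3333, y = 2.1374 + 0.3333*(2.1374 - 4.279) = 1.4236
  grad(y) = 24.3884, v = y - alpha*grad = 0.348
  prox(v) = soft_thresh(0.348, 0.0587) = 0.2894
f(x_2) = 4*0.2894^2 + 13*0.2894 + 1.33*|0.2894| = 4.4816


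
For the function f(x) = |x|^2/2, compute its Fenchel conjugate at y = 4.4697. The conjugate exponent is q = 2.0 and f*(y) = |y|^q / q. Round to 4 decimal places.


The conjugate exponent q satisfies 1/p + 1/q = 1.
p = 2, so q = 2/(2 - 1) = 2.0
|y|^q = 4.4697^2.0 = 19.9782
f*(4.4697) = 19.9782 / 2.0 = 9.9891


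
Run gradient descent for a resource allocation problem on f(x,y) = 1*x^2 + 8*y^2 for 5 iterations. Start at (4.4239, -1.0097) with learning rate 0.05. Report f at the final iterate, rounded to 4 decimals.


Gradient descent on f(x,y) = 1*x^2 + 8*y^2.
Starting point: (4.4239, -1.0097), alpha = 0.05
Step 1: grad_x = 2*1*4.4239 = 8.8478, grad_y = 2*8*-1.0097 = -16.1552
  x_1 = 4.4239 - 0.05*8.8478 = 3.9815
  y_1 = -1.0097 - 0.05*-16.1552 = -0.2019
Step 2: grad_x = 2*1*3.9815 = 7.963, grad_y = 2*8*-0.2019 = -3.231
  x_2 = 3.9815 - 0.05*7.963 = 3.5834
  y_2 = -0.2019 - 0.05*-3.231 = -0.0404
Step 3: grad_x = 2*1*3.5834 = 7.1667, grad_y = 2*8*-0.0404 = -0.6462
  x_3 = 3.5834 - 0.05*7.1667 = 3.225
  y_3 = -0.0404 - 0.05*-0.6462 = -0.0081
Step 4: grad_x = 2*1*3.225 = 6.45, grad_y = 2*8*-0.0081 = -0.1292
  x_4 = 3.225 - 0.05*6.45 = 2.9025
  y_4 = -0.0081 - 0.05*-0.1292 = -0.0016
Step 5: grad_x = 2*1*2.9025 = 5.805, grad_y = 2*8*-0.0016 = -0.0258
  x_5 = 2.9025 - 0.05*5.805 = 2.6123
  y_5 = -0.0016 - 0.05*-0.0258 = -0.0003
f(2.6123, -0.0003) = 1*2.6123^2 + 8*(-0.0003)^2 = 6.8239


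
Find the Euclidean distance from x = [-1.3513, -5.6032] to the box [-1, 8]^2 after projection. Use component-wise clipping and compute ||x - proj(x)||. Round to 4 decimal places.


Project each component onto [-1, 8].
clip(-1.3513) = -1.0, clip(-5.6032) = -1.0
Projection = [-1.0, -1.0]
Squared diffs: [0.1234, 21.1895]
Distance = sqrt(21.3129) = 4.6166


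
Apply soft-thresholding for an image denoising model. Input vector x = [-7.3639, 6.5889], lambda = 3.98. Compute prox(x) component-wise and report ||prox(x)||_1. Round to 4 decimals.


Soft-thresholding with lambda = 3.98:
prox(-7.3639) = sign(-7.3639)*max(|-7.3639| - 3.98, 0) = -3.3839
prox(6.5889) = sign(6.5889)*max(|6.5889| - 3.98, 0) = 2.6089
prox(x) = [-3.3839, 2.6089]
||prox(x)||_1 = 3.3839 + 2.6089 = 5.9928


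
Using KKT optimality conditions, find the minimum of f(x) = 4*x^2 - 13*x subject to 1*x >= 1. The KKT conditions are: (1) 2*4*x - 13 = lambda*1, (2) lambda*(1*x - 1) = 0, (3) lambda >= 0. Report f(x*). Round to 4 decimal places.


Step 1: Try lambda = 0 (constraint inactive).
Stationarity: 2*4*x - 13 = 0
x* = 13/(2*4) = 1.625
Check constraint: 1*1.625 = 1.625 >= 1 -- satisfied.
Step 2: Compute optimal value.
f(x*) = 4*1.625^2 - 13*1.625 = -10.5625


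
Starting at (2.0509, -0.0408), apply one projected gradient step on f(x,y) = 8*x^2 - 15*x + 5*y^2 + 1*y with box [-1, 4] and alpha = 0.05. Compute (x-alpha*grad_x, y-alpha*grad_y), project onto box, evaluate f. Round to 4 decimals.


Step 1: Compute gradient at (2.0509, -0.0408).
grad_x = 2*8*2.0509 - 15 = 17.8144
grad_y = 2*5*-0.0408 + 1 = 0.592
Step 2: Gradient step.
x_raw = 2.0509 - 0.05*17.8144 = 1.1602
y_raw = -0.0408 - 0.05*0.592 = -0.0704
Step 3: Project onto [-1, 4].
x_proj = clip(1.1602) = 1.1602
y_proj = clip(-0.0704) = -0.0704
Step 4: Evaluate f.
f(1.1602, -0.0704) = -6.6802


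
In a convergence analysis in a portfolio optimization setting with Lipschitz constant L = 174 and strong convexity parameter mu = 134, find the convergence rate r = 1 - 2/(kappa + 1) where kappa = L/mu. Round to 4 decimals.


Step 1: Compute the condition number.
kappa = L/mu = 174/134 = 1.2985
Step 2: Compute the convergence rate.
r = 1 - 2/(kappa + 1) = 1 - 2*mu/(L + mu) = (L - mu)/(L + mu) = 40/308 = 0.1299


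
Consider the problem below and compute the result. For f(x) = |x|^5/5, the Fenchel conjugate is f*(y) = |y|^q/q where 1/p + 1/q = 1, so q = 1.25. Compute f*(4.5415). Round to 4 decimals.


The conjugate exponent q satisfies 1/p + 1/q = 1.
p = 5, so q = 5/(5 - 1) = 1.25
|y|^q = 4.5415^1.25 = 6.6298
f*(4.5415) = 6.6298 / 1.25 = 5.3038


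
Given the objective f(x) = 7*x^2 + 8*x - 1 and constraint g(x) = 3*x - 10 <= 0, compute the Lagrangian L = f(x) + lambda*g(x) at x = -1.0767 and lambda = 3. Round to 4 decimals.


Step 1: Evaluate f(x).
f(-1.0767) = 7*(-1.0767)^2 + 8*(-1.0767) - 1 = -1.4986
Step 2: Evaluate g(x).
g(-1.0767) = 3*-1.0767 - 10 = -13.2301
Step 3: Compute Lagrangian.
L = -1.4986 + 3*-13.2301 = -41.1889


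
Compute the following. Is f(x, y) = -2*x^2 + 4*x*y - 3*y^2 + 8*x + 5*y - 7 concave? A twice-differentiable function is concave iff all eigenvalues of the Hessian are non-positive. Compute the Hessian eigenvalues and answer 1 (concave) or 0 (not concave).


The Hessian of f(x,y) = -2*x^2 + 4*x*y - 3*y^2 + 8*x + 5*y - 7 is:
H = [[-4, 4], [4, -6]]
Trace = -4 - 6 = -10
Determinant = -4*-6 - (4)^2 = 8
Discriminant = (-10)^2 - 4*8 = 68.0
Eigenvalues: lambda_1 = -9.1231, lambda_2 = -0.8769
The function is concave.

1


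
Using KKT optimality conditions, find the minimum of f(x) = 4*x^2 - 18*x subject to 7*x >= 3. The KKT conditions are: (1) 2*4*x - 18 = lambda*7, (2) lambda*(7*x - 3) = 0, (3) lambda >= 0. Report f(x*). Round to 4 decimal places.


Step 1: Try lambda = 0 (constraint inactive).
Stationarity: 2*4*x - 18 = 0
x* = 18/(2*4) = 2.25
Check constraint: 7*2.25 = 15.75 >= 3 -- satisfied.
Step 2: Compute optimal value.
f(x*) = 4*2.25^2 - 18*2.25 = -20.25


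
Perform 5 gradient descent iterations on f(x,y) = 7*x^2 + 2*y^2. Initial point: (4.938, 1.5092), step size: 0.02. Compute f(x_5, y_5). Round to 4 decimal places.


Gradient descent on f(x,y) = 7*x^2 + 2*y^2.
Starting point: (4.938, 1.5092), alpha = 0.02
Step 1: grad_x = 2*7*4.938 = 69.132, grad_y = 2*2*1.5092 = 6.0368
  x_1 = 4.938 - 0.02*69.132 = 3.5554
  y_1 = 1.5092 - 0.02*6.0368 = 1.3885
Step 2: grad_x = 2*7*3.5554 = 49.775, grad_y = 2*2*1.3885 = 5.5539
  x_2 = 3.5554 - 0.02*49.775 = 2.5599
  y_2 = 1.3885 - 0.02*5.5539 = 1.2774
Step 3: grad_x = 2*7*2.5599 = 35.838, grad_y = 2*2*1.2774 = 5.1095
  x_3 = 2.5599 - 0.02*35.838 = 1.8431
  y_3 = 1.2774 - 0.02*5.1095 = 1.1752
Step 4: grad_x = 2*7*1.8431 = 25.8034, grad_y = 2*2*1.1752 = 4.7008
  x_4 = 1.8431 - 0.02*25.8034 = 1.327
  y_4 = 1.1752 - 0.02*4.7008 = 1.0812
Step 5: grad_x = 2*7*1.327 = 18.5784, grad_y = 2*2*1.0812 = 4.3247
  x_5 = 1.327 - 0.02*18.5784 = 0.9555
  y_5 = 1.0812 - 0.02*4.3247 = 0.9947
f(0.9555, 0.9947) = 7*0.9555^2 + 2*0.9947^2 = 8.3692


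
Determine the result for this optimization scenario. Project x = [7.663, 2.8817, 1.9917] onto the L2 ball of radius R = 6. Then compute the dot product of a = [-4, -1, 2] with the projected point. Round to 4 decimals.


Step 1: Compute ||x|| (intermediates to 6 decimals).
||x|| = sqrt(7.663^2 + 2.8817^2 + 1.9917^2) = 8.425713
Step 2: Project.
Since ||x|| > R, scale = R/||x|| = 6/8.425713 = 0.712106, proj(x) = scale * x
proj(x) = [5.456868, 2.052076, 1.418302]
Step 3: Dot product.
a^T * proj(x) = -4*5.456868 - 1*2.052076 + 2*1.418302 = -21.0429


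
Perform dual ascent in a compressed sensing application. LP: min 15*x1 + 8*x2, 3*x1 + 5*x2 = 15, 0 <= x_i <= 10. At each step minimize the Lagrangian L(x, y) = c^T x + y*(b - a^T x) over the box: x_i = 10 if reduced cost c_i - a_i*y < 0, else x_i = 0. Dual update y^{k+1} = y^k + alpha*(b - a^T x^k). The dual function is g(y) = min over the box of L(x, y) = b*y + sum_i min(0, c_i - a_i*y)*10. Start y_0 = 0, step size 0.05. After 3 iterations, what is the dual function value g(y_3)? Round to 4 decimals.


Dual ascent for LP: min 15*x1 + 8*x2, 3*x1 + 5*x2 = 15, 0 <= x_i <= 10
Step 1: y^k = 0.0, reduced costs: (15.0, 8.0)
  x^k = (0.0, 0.0), subgradient = b - a^T x = 15.0
  y^{k+1} = 0.0 + 0.05*15.0 = 0.75
Step 2: y^k = 0.75, reduced costs: (12.75, 4.25)
  x^k = (0.0, 0.0), subgradient = b - a^T x = 15.0
  y^{k+1} = 0.75 + 0.05*15.0 = 1.5
Step 3: y^k = 1.5, reduced costs: (10.5, 0.5)
  x^k = (0.0, 0.0), subgradient = b - a^T x = 15.0
  y^{k+1} = 1.5 + 0.05*15.0 = 2.25
Dual objective at y_3 = 2.25: reduced costs (8.25, -3.25), box minimizer x = (0.0, 10.0)
g(y_3) = b*y + (c1 - a1*y)*x1 + (c2 - a2*y)*x2 = 15*2.25 + 8.25*0.0 + (-3.25)*10.0 = 33.75 + 0.0 - 32.5 = 1.25


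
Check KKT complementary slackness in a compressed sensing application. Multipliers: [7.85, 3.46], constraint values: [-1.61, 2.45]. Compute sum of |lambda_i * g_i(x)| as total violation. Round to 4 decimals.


KKT complementary slackness check:
lambda_1 * g_1 = 7.85 * -1.61 = -12.6385
lambda_2 * g_2 = 3.46 * 2.45 = 8.477
Total violation = 12.6385 + 8.477 = 21.1155


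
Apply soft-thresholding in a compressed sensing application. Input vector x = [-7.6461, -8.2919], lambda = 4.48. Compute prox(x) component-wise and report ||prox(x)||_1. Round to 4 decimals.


Soft-thresholding with lambda = 4.48:
prox(-7.6461) = sign(-7.6461)*max(|-7.6461| - 4.48, 0) = -3.1661
prox(-8.2919) = sign(-8.2919)*max(|-8.2919| - 4.48, 0) = -3.8119
prox(x) = [-3.1661, -3.8119]
||prox(x)||_1 = 3.1661 + 3.8119 = 6.978


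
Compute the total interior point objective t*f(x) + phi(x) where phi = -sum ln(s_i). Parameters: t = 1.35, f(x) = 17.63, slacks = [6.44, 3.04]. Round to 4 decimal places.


Step 1: Compute log-barrier.
ln values: [1.8625, 1.1119]
phi = -(1.8625 + 1.1119) = -2.9744
Step 2: Compute augmented objective.
t*f(x) = 1.35*17.63 = 23.8005
Total = 23.8005 - 2.9744 = 20.8261


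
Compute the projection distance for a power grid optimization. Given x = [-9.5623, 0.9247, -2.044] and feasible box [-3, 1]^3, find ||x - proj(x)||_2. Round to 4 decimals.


Project each component onto [-3, 1].
clip(-9.5623) = -3.0, clip(0.9247) = 0.9247, clip(-2.044) = -2.044
Projection = [-3.0, 0.9247, -2.044]
Squared diffs: [43.0638, 0.0, 0.0]
Distance = sqrt(43.0638) = 6.5623


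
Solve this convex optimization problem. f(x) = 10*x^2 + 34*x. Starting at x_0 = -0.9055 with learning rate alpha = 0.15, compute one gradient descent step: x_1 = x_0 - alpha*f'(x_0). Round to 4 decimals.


We compute the gradient at x_0 and apply the update.
f'(x) = 20*x + 34
f'(-0.9055) = 20*-0.9055 + 34 = 15.89
x_1 = -0.9055 - 0.15*15.89 = -3.289


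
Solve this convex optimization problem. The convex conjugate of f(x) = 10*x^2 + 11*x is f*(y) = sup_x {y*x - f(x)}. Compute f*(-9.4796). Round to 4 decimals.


f*(y) = sup_x {y*x - a*x^2 - b*x} = sup_x {(y-b)*x - a*x^2}
FOC: (y - b) - 2a*x = 0 => x* = (y - b)/(2a)
x* = (-9.4796 - 11)/(2*10) = -1.024
f*(-9.4796) = (y-b)^2/(4a) = (-9.4796 - 11)^2/(4*10)
= 419.414/40 = 10.4854


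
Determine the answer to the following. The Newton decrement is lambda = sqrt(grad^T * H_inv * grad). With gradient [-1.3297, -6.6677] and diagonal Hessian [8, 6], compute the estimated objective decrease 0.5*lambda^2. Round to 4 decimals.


Step 1: H is diagonal, so H^(-1) * g = [-0.1662, -1.1113].
Step 2: g^T H^(-1) g = sum_i g_i^2 / H_ii
  = (-1.3297)^2/8 + (-6.6677)^2/6
  = 0.221 + 7.4097 = 7.6307
Step 3: Objective decrease = 0.5 * g^T H^(-1) g = 3.8154


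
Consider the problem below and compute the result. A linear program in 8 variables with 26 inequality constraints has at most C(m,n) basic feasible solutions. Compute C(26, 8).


Each vertex corresponds to some choice of n active constraints out of m, so the number of vertices is at most C(m, n) = m! / (n!(m-n)!).
m = 26, n = 8
Numerator: 26 * 25 * 24 * 23 * 22 * 21 * 20 * 19
Denominator: 8! = 40320
C(26, 8) = 1562275


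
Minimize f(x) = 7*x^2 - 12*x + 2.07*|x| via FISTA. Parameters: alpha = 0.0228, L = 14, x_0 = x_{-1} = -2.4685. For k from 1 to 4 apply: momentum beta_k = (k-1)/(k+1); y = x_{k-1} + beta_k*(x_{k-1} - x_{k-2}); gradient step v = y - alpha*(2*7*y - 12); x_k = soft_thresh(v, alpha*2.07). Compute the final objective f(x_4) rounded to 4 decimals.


FISTA on f(x) = 7*x^2 - 12*x + 2.07*|x|
L = 14, alpha = 0.0228
Iteration 1: beta = 0.0, y = -2.4685 + 0.0*(-2.4685 + 2.4685) = -2.4685
  grad(y) = -46.559, v = y - alpha*grad = -1.407
  prox(v) = soft_thresh(-1.407, 0.0472) = -1.3598
Iteration 2: beta = 0.3333, y = -1.3598 + 0.3333*(-1.3598 + 2.4685) = -0.9902
  grad(y) = -25.8625, v = y - alpha*grad = -0.4005
  prox(v) = soft_thresh(-0.4005, 0.0472) = -0.3533
Iteration 3: beta = 0.5, y = -0.3533 + 0.5*(-0.3533 + 1.3598) = 0.1499
  grad(y) = -9.9014, v = y - alpha*grad = 0.3757
  prox(v) = soft_thresh(0.3757, 0.0472) = 0.3285
Iteration 4: beta = 0.6, y = 0.3285 + 0.6*(0.3285 + 0.3533) = 0.7375
  grad(y) = -1.6747, v = y - alpha*grad = 0.7757
  prox(v) = soft_thresh(0.7757, 0.0472) = 0.7285
f(x_4) = 7*0.7285^2 - 12*0.7285 + 2.07*|0.7285| = -3.519


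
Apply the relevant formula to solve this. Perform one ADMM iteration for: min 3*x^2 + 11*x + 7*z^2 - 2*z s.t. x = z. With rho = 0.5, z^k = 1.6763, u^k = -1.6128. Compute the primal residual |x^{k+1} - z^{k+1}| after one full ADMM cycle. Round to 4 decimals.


ADMM iteration with rho = 0.5, z^k = 1.6763, u^k = -1.6128
Step 1: x-update.
Minimize 3*x^2 + 11*x + (0.5/2)*(x - 1.6763 - 1.6128)^2
FOC: (2*3 + 0.5)*x = -11 + 0.5*(1.6763 + 1.6128)
x^{k+1} = -1.4393
Step 2: z-update.
Minimize 7*z^2 - 2*z + (0.5/2)*(-1.4393 - z - 1.6128)^2
FOC: (2*7 + 0.5)*z = 2 + 0.5*(-1.4393 - 1.6128)
z^{k+1} = 0.0327
Step 3: u-update.
u^{k+1} = -1.6128 - 1.4393 - 0.0327 = -3.0848
Step 4: Primal residual = |-1.4393 - 0.0327| = 1.472


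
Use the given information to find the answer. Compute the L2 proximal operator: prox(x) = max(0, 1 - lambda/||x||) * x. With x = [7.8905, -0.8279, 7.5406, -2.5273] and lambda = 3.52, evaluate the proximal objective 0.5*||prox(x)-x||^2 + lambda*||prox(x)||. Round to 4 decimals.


Step 1: Compute ||x||.
||x|| = 11.2336
Step 2: Compute scaling factor.
scale = max(0, 1 - 3.52/11.2336) = 0.6867
Step 3: prox(x) = [5.418, -0.5685, 5.1778, -1.7354]
||prox(x)|| = 7.7136
Step 4: Proximal objective.
0.5*||prox-x||^2 = 6.1952
lambda*||prox|| = 27.1519
Total = 33.347


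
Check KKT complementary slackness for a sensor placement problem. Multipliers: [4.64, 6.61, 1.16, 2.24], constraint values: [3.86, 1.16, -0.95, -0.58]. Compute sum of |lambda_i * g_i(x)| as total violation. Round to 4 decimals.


KKT complementary slackness check:
lambda_1 * g_1 = 4.64 * 3.86 = 17.9104
lambda_2 * g_2 = 6.61 * 1.16 = 7.6676
lambda_3 * g_3 = 1.16 * -0.95 = -1.102
lambda_4 * g_4 = 2.24 * -0.58 = -1.2992
Total violation = 17.9104 + 7.6676 + 1.102 + 1.2992 = 27.9792


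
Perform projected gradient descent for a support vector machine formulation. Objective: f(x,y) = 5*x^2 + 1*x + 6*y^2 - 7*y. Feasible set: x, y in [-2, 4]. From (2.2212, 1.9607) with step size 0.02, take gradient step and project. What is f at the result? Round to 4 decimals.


Step 1: Compute gradient at (2.2212, 1.9607).
grad_x = 2*5*2.2212 + 1 = 23.212
grad_y = 2*6*1.9607 - 7 = 16.5284
Step 2: Gradient step.
x_raw = 2.2212 - 0.02*23.212 = 1.757
y_raw = 1.9607 - 0.02*16.5284 = 1.6301
Step 3: Project onto [-2, 4].
x_proj = clip(1.757) = 1.757
y_proj = clip(1.6301) = 1.6301
Step 4: Evaluate f.
f(1.757, 1.6301) = 21.7246


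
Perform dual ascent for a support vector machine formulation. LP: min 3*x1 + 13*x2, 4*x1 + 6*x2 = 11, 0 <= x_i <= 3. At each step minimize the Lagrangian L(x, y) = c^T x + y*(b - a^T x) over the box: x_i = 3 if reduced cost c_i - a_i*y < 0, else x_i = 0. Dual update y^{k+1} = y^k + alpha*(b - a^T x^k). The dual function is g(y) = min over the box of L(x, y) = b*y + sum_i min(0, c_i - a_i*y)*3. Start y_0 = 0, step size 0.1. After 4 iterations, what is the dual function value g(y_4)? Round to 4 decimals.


Dual ascent for LP: min 3*x1 + 13*x2, 4*x1 + 6*x2 = 11, 0 <= x_i <= 3
Step 1: y^k = 0.0, reduced costs: (3.0, 13.0)
  x^k = (0.0, 0.0), subgradient = b - a^T x = 11.0
  y^{k+1} = 0.0 + 0.1*11.0 = 1.1
Step 2: y^k = 1.1, reduced costs: (-1.4, 6.4)
  x^k = (3.0, 0.0), subgradient = b - a^T x = -1.0
  y^{k+1} = 1.1 + 0.1*-1.0 = 1.0
Step 3: y^k = 1.0, reduced costs: (-1.0, 7.0)
  x^k = (3.0, 0.0), subgradient = b - a^T x = -1.0
  y^{k+1} = 1.0 + 0.1*-1.0 = 0.9
Step 4: y^k = 0.9, reduced costs: (-0.6, 7.6)
  x^k = (3.0, 0.0), subgradient = b - a^T x = -1.0
  y^{k+1} = 0.9 + 0.1*-1.0 = 0.8
Dual objective at y_4 = 0.8: reduced costs (-0.2, 8.2), box minimizer x = (3.0, 0.0)
g(y_4) = b*y + (c1 - a1*y)*x1 + (c2 - a2*y)*x2 = 11*0.8 + (-0.2)*3.0 + 8.2*0.0 = 8.8 - 0.6 + 0.0 = 8.2


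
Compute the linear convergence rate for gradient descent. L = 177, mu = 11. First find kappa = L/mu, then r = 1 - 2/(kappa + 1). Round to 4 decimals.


Step 1: Compute the condition number.
kappa = L/mu = 177/11 = 16.0909
Step 2: Compute the convergence rate.
r = 1 - 2/(kappa + 1) = 1 - 2*mu/(L + mu) = (L - mu)/(L + mu) = 166/188 = 0.883


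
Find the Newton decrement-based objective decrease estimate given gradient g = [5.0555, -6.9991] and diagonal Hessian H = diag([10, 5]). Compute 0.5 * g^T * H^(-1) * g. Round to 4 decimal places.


Step 1: H is diagonal, so H^(-1) * g = [0.5056, -1.3998].
Step 2: g^T H^(-1) g = sum_i g_i^2 / H_ii
  = (5.0555)^2/10 + (-6.9991)^2/5
  = 2.5558 + 9.7975 = 12.3533
Step 3: Objective decrease = 0.5 * g^T H^(-1) g = 6.1766


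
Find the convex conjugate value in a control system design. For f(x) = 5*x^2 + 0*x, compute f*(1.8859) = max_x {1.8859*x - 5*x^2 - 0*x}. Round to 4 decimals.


f*(y) = sup_x {y*x - a*x^2 - b*x} = sup_x {(y-b)*x - a*x^2}
FOC: (y - b) - 2a*x = 0 => x* = (y - b)/(2a)
x* = (1.8859 - 0)/(2*5) = 0.1886
f*(1.8859) = (y-b)^2/(4a) = (1.8859 - 0)^2/(4*5)
= 3.5566/20 = 0.1778


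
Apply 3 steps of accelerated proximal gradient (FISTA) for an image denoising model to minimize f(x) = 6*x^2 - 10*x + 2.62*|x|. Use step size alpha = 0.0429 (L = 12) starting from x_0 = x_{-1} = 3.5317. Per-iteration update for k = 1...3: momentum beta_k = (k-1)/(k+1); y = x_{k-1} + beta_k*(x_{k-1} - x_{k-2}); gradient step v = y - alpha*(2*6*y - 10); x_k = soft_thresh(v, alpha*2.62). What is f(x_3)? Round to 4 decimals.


FISTA on f(x) = 6*x^2 - 10*x + 2.62*|x|
L = 12, alpha = 0.0429
Iteration 1: beta = 0.0, y = 3.5317 + 0.0*(3.5317 - 3.5317) = 3.5317
  grad(y) = 32.3804, v = y - alpha*grad = 2.1426
  prox(v) = soft_thresh(2.1426, 0.1124) = 2.0302
Iteration 2: beta = 0.3333, y = 2.0302 + 0.3333*(2.0302 - 3.5317) = 1.5297
  grad(y) = 8.3561, v = y - alpha*grad = 1.1712
  prox(v) = soft_thresh(1.1712, 0.1124) = 1.0588
Iteration 3: beta = 0.5, y = 1.0588 + 0.5*(1.0588 - 2.0302) = 0.5731
  grad(y) = -3.1227, v = y - alpha*grad = 0.7071
  prox(v) = soft_thresh(0.7071, 0.1124) = 0.5947
f(x_3) = 6*0.5947^2 - 10*0.5947 + 2.62*|0.5947| = -2.2669


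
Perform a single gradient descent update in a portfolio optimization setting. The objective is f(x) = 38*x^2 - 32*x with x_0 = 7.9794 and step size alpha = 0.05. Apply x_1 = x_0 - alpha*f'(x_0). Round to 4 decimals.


We compute the gradient at x_0 and apply the update.
f'(x) = 76*x - 32
f'(7.9794) = 76*7.9794 - 32 = 574.4344
x_1 = 7.9794 - 0.05*574.4344 = -20.7423


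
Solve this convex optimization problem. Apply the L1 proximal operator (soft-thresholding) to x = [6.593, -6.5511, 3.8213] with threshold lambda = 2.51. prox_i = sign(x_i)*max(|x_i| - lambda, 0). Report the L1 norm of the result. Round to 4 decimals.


Soft-thresholding with lambda = 2.51:
prox(6.593) = sign(6.593)*max(|6.593| - 2.51, 0) = 4.083
prox(-6.5511) = sign(-6.5511)*max(|-6.5511| - 2.51, 0) = -4.0411
prox(3.8213) = sign(3.8213)*max(|3.8213| - 2.51, 0) = 1.3113
prox(x) = [4.083, -4.0411, 1.3113]
||prox(x)||_1 = 4.083 + 4.0411 + 1.3113 = 9.4354


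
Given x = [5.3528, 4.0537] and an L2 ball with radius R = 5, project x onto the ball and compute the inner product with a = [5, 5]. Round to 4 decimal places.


Step 1: Compute ||x|| (intermediates to 6 decimals).
||x|| = sqrt(5.3528^2 + 4.0537^2) = 6.714533
Step 2: Project.
Since ||x|| > R, scale = R/||x|| = 5/6.714533 = 0.744653, proj(x) = scale * x
proj(x) = [3.985979, 3.0186]
Step 3: Dot product.
a^T * proj(x) = 5*3.985979 + 5*3.0186 = 35.0229


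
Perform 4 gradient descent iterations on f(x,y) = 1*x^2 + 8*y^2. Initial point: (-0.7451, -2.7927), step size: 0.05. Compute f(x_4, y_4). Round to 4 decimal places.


Gradient descent on f(x,y) = 1*x^2 + 8*y^2.
Starting point: (-0.7451, -2.7927), alpha = 0.05
Step 1: grad_x = 2*1*-0.7451 = -1.4902, grad_y = 2*8*-2.7927 = -44.6832
  x_1 = -0.7451 - 0.05*-1.4902 = -0.6706
  y_1 = -2.7927 - 0.05*-44.6832 = -0.5585
Step 2: grad_x = 2*1*-0.6706 = -1.3412, grad_y = 2*8*-0.5585 = -8.9366
  x_2 = -0.6706 - 0.05*-1.3412 = -0.6035
  y_2 = -0.5585 - 0.05*-8.9366 = -0.1117
Step 3: grad_x = 2*1*-0.6035 = -1.2071, grad_y = 2*8*-0.1117 = -1.7873
  x_3 = -0.6035 - 0.05*-1.2071 = -0.5432
  y_3 = -0.1117 - 0.05*-1.7873 = -0.0223
Step 4: grad_x = 2*1*-0.5432 = -1.0864, grad_y = 2*8*-0.0223 = -0.3575
  x_4 = -0.5432 - 0.05*-1.0864 = -0.4889
  y_4 = -0.0223 - 0.05*-0.3575 = -0.0045
f(-0.4889, -0.0045) = 1*(-0.4889)^2 + 8*(-0.0045)^2 = 0.2391


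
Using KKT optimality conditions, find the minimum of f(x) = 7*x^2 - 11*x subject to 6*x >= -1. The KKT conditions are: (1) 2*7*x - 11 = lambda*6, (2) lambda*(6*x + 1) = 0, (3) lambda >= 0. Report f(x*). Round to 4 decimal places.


Step 1: Try lambda = 0 (constraint inactive).
Stationarity: 2*7*x - 11 = 0
x* = 11/(2*7) = 11/14 = 0.7857 (rounded; the exact value 11/14 is used below)
Check constraint: 6*0.7857 = 4.7142 >= -1 -- satisfied.
Step 2: Compute optimal value.
f(x*) = 7*(11/14)^2 - 11*(11/14) = -4.3214


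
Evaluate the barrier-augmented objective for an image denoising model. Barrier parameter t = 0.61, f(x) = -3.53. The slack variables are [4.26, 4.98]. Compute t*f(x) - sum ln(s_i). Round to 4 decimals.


Step 1: Compute log-barrier.
ln values: [1.4493, 1.6054]
phi = -(1.4493 + 1.6054) = -3.0547
Step 2: Compute augmented objective.
t*f(x) = 0.61*-3.53 = -2.1533
Total = -2.1533 - 3.0547 = -5.208


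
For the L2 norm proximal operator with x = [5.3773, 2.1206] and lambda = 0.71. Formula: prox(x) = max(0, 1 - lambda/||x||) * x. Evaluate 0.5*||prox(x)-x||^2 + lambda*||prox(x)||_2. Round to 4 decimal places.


Step 1: Compute ||x||.
||x|| = 5.7803
Step 2: Compute scaling factor.
scale = max(0, 1 - 0.71/5.7803) = 0.8772
Step 3: prox(x) = [4.7168, 1.8601]
||prox(x)|| = 5.0703
Step 4: Proximal objective.
0.5*||prox-x||^2 = 0.2521
lambda*||prox|| = 3.5999
Total = 3.852


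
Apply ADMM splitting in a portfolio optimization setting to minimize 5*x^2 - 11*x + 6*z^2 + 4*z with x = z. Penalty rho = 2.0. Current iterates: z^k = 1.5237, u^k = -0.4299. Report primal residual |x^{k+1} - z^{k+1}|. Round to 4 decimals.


ADMM iteration with rho = 2.0, z^k = 1.5237, u^k = -0.4299
Step 1: x-update.
Minimize 5*x^2 - 11*x + (2.0/2)*(x - 1.5237 - 0.4299)^2
FOC: (2*5 + 2.0)*x = 11 + 2.0*(1.5237 + 0.4299)
x^{k+1} = 1.2423
Step 2: z-update.
Minimize 6*z^2 + 4*z + (2.0/2)*(1.2423 - z - 0.4299)^2
FOC: (2*6 + 2.0)*z = -4 + 2.0*(1.2423 - 0.4299)
z^{k+1} = -0.1697
Step 3: u-update.
u^{k+1} = -0.4299 + 1.2423 + 0.1697 = 0.982
Step 4: Primal residual = |1.2423 + 0.1697| = 1.4119


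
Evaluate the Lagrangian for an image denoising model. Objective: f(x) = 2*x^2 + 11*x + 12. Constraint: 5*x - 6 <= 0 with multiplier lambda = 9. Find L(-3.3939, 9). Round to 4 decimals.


Step 1: Evaluate f(x).
f(-3.3939) = 2*(-3.3939)^2 + 11*(-3.3939) + 12 = -2.2958
Step 2: Evaluate g(x).
g(-3.3939) = 5*-3.3939 - 6 = -22.9695
Step 3: Compute Lagrangian.
L = -2.2958 + 9*-22.9695 = -209.0213


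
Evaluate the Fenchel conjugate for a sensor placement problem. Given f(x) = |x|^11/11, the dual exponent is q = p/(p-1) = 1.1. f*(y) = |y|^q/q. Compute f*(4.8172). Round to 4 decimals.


The conjugate exponent q satisfies 1/p + 1/q = 1.
p = 11, so q = 11/(11 - 1) = 1.1
|y|^q = 4.8172^1.1 = 5.6373
f*(4.8172) = 5.6373 / 1.1 = 5.1249


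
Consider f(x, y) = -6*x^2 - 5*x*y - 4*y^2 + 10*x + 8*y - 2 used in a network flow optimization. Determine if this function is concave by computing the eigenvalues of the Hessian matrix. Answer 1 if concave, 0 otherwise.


The Hessian of f(x,y) = -6*x^2 - 5*x*y - 4*y^2 + 10*x + 8*y - 2 is:
H = [[-12, -5], [-5, -8]]
Trace = -12 - 8 = -20
Determinant = -12*-8 - (-5)^2 = 71
Discriminant = (-20)^2 - 4*71 = 116.0
Eigenvalues: lambda_1 = -15.3852, lambda_2 = -4.6148
The function is concave.

1


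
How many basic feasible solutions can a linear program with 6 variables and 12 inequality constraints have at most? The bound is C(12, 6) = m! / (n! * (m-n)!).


Each vertex corresponds to some choice of n active constraints out of m, so the number of vertices is at most C(m, n) = m! / (n!(m-n)!).
m = 12, n = 6
Numerator: 12 * 11 * 10 * 9 * 8 * 7
Denominator: 6! = 720
C(12, 6) = 924


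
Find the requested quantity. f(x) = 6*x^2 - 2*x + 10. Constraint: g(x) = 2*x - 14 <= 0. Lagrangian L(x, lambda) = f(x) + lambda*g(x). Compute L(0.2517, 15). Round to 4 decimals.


Step 1: Evaluate f(x).
f(0.2517) = 6*0.2517^2 - 2*0.2517 + 10 = 9.8767
Step 2: Evaluate g(x).
g(0.2517) = 2*0.2517 - 14 = -13.4966
Step 3: Compute Lagrangian.
L = 9.8767 + 15*-13.4966 = -192.5723


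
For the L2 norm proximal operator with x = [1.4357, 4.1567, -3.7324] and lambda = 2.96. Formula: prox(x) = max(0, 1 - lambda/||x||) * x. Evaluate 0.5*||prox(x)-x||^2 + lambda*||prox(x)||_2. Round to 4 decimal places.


Step 1: Compute ||x||.
||x|| = 5.768
Step 2: Compute scaling factor.
scale = max(0, 1 - 2.96/5.768) = 0.4868
Step 3: prox(x) = [0.6989, 2.0236, -1.817]
||prox(x)|| = 2.808
Step 4: Proximal objective.
0.5*||prox-x||^2 = 4.3808
lambda*||prox|| = 8.3117
Total = 12.6926


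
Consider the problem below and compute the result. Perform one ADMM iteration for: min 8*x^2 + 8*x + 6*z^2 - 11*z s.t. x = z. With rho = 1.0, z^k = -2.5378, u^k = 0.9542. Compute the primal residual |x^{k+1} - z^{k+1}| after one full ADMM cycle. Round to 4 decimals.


ADMM iteration with rho = 1.0, z^k = -2.5378, u^k = 0.9542
Step 1: x-update.
Minimize 8*x^2 + 8*x + (1.0/2)*(x + 2.5378 + 0.9542)^2
FOC: (2*8 + 1.0)*x = -8 + 1.0*(-2.5378 - 0.9542)
x^{k+1} = -0.676
Step 2: z-update.
Minimize 6*z^2 - 11*z + (1.0/2)*(-0.676 - z + 0.9542)^2
FOC: (2*6 + 1.0)*z = 11 + 1.0*(-0.676 + 0.9542)
z^{k+1} = 0.8676
Step 3: u-update.
u^{k+1} = 0.9542 - 0.676 - 0.8676 = -0.5894
Step 4: Primal residual = |-0.676 - 0.8676| = 1.5436


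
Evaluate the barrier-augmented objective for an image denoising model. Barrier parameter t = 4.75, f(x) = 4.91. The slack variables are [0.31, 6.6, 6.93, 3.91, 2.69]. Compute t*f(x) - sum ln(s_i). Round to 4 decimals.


Step 1: Compute log-barrier.
ln values: [-1.1712, 1.8871, 1.9359, 1.3635, 0.9895]
phi = -(-1.1712 + 1.8871 + 1.9359 + 1.3635 + 0.9895) = -5.0048
Step 2: Compute augmented objective.
t*f(x) = 4.75*4.91 = 23.3225
Total = 23.3225 - 5.0048 = 18.3177


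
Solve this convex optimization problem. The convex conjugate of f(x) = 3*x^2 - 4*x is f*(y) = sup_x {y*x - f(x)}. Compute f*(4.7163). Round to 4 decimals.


f*(y) = sup_x {y*x - a*x^2 - b*x} = sup_x {(y-b)*x - a*x^2}
FOC: (y - b) - 2a*x = 0 => x* = (y - b)/(2a)
x* = (4.7163 + 4)/(2*3) = 1.4527
f*(4.7163) = (y-b)^2/(4a) = (4.7163 + 4)^2/(4*3)
= 75.9739/12 = 6.3312


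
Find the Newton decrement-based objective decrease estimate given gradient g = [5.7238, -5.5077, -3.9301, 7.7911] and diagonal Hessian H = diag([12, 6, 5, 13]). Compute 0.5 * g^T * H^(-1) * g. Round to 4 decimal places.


Step 1: H is diagonal, so H^(-1) * g = [0.477, -0.918, -0.786, 0.5993].
Step 2: g^T H^(-1) g = sum_i g_i^2 / H_ii
  = (5.7238)^2/12 + (-5.5077)^2/6 + (-3.9301)^2/5 + (7.7911)^2/13
  = 2.7302 + 5.0558 + 3.0891 + 4.6693 = 15.5444
Step 3: Objective decrease = 0.5 * g^T H^(-1) g = 7.7722


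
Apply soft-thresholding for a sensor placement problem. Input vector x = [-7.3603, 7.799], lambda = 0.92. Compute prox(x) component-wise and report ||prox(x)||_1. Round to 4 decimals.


Soft-thresholding with lambda = 0.92:
prox(-7.3603) = sign(-7.3603)*max(|-7.3603| - 0.92, 0) = -6.4403
prox(7.799) = sign(7.799)*max(|7.799| - 0.92, 0) = 6.879
prox(x) = [-6.4403, 6.879]
||prox(x)||_1 = 6.4403 + 6.879 = 13.3193


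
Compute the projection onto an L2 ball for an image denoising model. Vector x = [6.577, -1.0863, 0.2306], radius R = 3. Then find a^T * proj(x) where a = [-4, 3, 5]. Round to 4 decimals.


Step 1: Compute ||x|| (intermediates to 6 decimals).
||x|| = sqrt(6.577^2 + (-1.0863)^2 + 0.2306^2) = 6.670094
Step 2: Project.
Since ||x|| > R, scale = R/||x|| = 3/6.670094 = 0.449769, proj(x) = scale * x
proj(x) = [2.958131, -0.488584, 0.103717]
Step 3: Dot product.
a^T * proj(x) = -4*2.958131 + 3*(-0.488584) + 5*0.103717 = -12.7797


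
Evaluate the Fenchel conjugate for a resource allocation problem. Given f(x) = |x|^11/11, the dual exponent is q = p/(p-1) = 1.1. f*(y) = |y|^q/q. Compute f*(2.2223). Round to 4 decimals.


The conjugate exponent q satisfies 1/p + 1/q = 1.
p = 11, so q = 11/(11 - 1) = 1.1
|y|^q = 2.2223^1.1 = 2.407
f*(2.2223) = 2.407 / 1.1 = 2.1882


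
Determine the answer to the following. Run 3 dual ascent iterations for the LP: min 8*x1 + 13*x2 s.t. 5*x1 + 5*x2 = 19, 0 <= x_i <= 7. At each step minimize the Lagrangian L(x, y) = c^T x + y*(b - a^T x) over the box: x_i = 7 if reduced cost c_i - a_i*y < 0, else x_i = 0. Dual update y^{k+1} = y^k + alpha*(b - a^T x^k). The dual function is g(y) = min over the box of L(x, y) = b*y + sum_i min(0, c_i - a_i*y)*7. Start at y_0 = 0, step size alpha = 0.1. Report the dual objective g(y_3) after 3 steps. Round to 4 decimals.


Dual ascent for LP: min 8*x1 + 13*x2, 5*x1 + 5*x2 = 19, 0 <= x_i <= 7
Step 1: y^k = 0.0, reduced costs: (8.0, 13.0)
  x^k = (0.0, 0.0), subgradient = b - a^T x = 19.0
  y^{k+1} = 0.0 + 0.1*19.0 = 1.9
Step 2: y^k = 1.9, reduced costs: (-1.5, 3.5)
  x^k = (7.0, 0.0), subgradient = b - a^T x = -16.0
  y^{k+1} = 1.9 + 0.1*-16.0 = 0.3
Step 3: y^k = 0.3, reduced costs: (6.5, 11.5)
  x^k = (0.0, 0.0), subgradient = b - a^T x = 19.0
  y^{k+1} = 0.3 + 0.1*19.0 = 2.2
Dual objective at y_3 = 2.2: reduced costs (-3.0, 2.0), box minimizer x = (7.0, 0.0)
g(y_3) = b*y + (c1 - a1*y)*x1 + (c2 - a2*y)*x2 = 19*2.2 + (-3.0)*7.0 + 2.0*0.0 = 41.8 - 21.0 + 0.0 = 20.8


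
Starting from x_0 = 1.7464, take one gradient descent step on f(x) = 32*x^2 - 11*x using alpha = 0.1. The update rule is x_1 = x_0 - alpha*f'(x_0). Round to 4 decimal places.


We compute the gradient at x_0 and apply the update.
f'(x) = 64*x - 11
f'(1.7464) = 64*1.7464 - 11 = 100.7696
x_1 = 1.7464 - 0.1*100.7696 = -8.3306


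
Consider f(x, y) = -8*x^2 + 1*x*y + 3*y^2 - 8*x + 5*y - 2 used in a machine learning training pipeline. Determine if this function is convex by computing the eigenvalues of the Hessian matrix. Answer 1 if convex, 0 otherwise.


The Hessian of f(x,y) = -8*x^2 + 1*x*y + 3*y^2 - 8*x + 5*y - 2 is:
H = [[-16, 1], [1, 6]]
Trace = -16 + 6 = -10
Determinant = -16*6 - (1)^2 = -97
Discriminant = (-10)^2 - 4*-97 = 488.0
Eigenvalues: lambda_1 = -16.0454, lambda_2 = 6.0454
The function is not convex.

0


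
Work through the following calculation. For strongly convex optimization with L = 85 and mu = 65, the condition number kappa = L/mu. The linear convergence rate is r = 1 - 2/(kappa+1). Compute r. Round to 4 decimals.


Step 1: Compute the condition number.
kappa = L/mu = 85/65 = 1.3077
Step 2: Compute the convergence rate.
r = 1 - 2/(kappa + 1) = 1 - 2*mu/(L + mu) = (L - mu)/(L + mu) = 20/150 = 0.1333


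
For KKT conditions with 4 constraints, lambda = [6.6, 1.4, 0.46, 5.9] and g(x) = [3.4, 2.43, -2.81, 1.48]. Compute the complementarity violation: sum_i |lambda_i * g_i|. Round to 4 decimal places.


KKT complementary slackness check:
lambda_1 * g_1 = 6.6 * 3.4 = 22.44
lambda_2 * g_2 = 1.4 * 2.43 = 3.402
lambda_3 * g_3 = 0.46 * -2.81 = -1.2926
lambda_4 * g_4 = 5.9 * 1.48 = 8.732
Total violation = 22.44 + 3.402 + 1.2926 + 8.732 = 35.8666


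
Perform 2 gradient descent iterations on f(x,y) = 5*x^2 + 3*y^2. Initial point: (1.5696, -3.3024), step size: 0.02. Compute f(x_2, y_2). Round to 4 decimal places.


Gradient descent on f(x,y) = 5*x^2 + 3*y^2.
Starting point: (1.5696, -3.3024), alpha = 0.02
Step 1: grad_x = 2*5*1.5696 = 15.696, grad_y = 2*3*-3.3024 = -19.8144
  x_1 = 1.5696 - 0.02*15.696 = 1.2557
  y_1 = -3.3024 - 0.02*-19.8144 = -2.9061
Step 2: grad_x = 2*5*1.2557 = 12.5568, grad_y = 2*3*-2.9061 = -17.4367
  x_2 = 1.2557 - 0.02*12.5568 = 1.0045
  y_2 = -2.9061 - 0.02*-17.4367 = -2.5574
f(1.0045, -2.5574) = 5*1.0045^2 + 3*(-2.5574)^2 = 24.6661


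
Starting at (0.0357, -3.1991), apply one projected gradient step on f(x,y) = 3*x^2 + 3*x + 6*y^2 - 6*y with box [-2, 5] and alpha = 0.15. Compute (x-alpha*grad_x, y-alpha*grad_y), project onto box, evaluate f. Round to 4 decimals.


Step 1: Compute gradient at (0.0357, -3.1991).
grad_x = 2*3*0.0357 + 3 = 3.2142
grad_y = 2*6*-3.1991 - 6 = -44.3892
Step 2: Gradient step.
x_raw = 0.0357 - 0.15*3.2142 = -0.4464
y_raw = -3.1991 - 0.15*-44.3892 = 3.4593
Step 3: Project onto [-2, 5].
x_proj = clip(-0.4464) = -0.4464
y_proj = clip(3.4593) = 3.4593
Step 4: Evaluate f.
f(-0.4464, 3.4593) = 50.3026


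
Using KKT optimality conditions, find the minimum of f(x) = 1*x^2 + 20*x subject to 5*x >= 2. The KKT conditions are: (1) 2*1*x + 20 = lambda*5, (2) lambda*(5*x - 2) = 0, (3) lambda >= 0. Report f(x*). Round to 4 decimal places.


Step 1: Try lambda = 0 (constraint inactive).
x_unc = -20/(2*1) = -10.0
Check: 5*-10.0 = -50.0 < 2 -- violated!
Step 2: Constraint must be active: 5*x = 2
x* = 2/5 = 0.4
lambda = (2*1*0.4 + 20)/5 = 4.16
Step 3: Compute optimal value.
f(x*) = 1*0.4^2 + 20*0.4 = 8.16


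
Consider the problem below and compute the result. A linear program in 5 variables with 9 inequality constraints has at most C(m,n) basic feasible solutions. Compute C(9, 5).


Each vertex corresponds to some choice of n active constraints out of m, so the number of vertices is at most C(m, n) = m! / (n!(m-n)!).
m = 9, n = 5
Numerator: 9 * 8 * 7 * 6 * 5
Denominator: 5! = 120
C(9, 5) = 126


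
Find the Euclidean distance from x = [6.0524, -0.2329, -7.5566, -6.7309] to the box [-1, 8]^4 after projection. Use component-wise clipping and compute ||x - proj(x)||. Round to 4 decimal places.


Project each component onto [-1, 8].
clip(6.0524) = 6.0524, clip(-0.2329) = -0.2329, clip(-7.5566) = -1.0, clip(-6.7309) = -1.0
Projection = [6.0524, -0.2329, -1.0, -1.0]
Squared diffs: [0.0, 0.0, 42.989, 32.8432]
Distance = sqrt(75.8322) = 8.7082


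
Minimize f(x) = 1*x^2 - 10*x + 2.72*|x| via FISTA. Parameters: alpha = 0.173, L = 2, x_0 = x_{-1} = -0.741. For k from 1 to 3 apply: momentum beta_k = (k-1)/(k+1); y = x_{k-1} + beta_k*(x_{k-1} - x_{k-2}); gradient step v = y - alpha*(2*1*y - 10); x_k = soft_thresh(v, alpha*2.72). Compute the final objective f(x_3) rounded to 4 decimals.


FISTA on f(x) = 1*x^2 - 10*x + 2.72*|x|
L = 2, alpha = 0.173
Iteration 1: beta = 0.0, y = -0.741 + 0.0*(-0.741 + 0.741) = -0.741
  grad(y) = -11.482, v = y - alpha*grad = 1.2454
  prox(v) = soft_thresh(1.2454, 0.4706) = 0.7748
Iteration 2: beta = 0.3333, y = 0.7748 + 0.3333*(0.7748 + 0.741) = 1.2801
  grad(y) = -7.4398, v = y - alpha*grad = 2.5672
  prox(v) = soft_thresh(2.5672, 0.4706) = 2.0966
Iteration 3: beta = 0.5, y = 2.0966 + 0.5*(2.0966 - 0.7748) = 2.7575
  grad(y) = -4.4849, v = y - alpha*grad = 3.5334
  prox(v) = soft_thresh(3.5334, 0.4706) = 3.0629
f(x_3) = 1*3.0629^2 - 10*3.0629 + 2.72*|3.0629| = -12.9165


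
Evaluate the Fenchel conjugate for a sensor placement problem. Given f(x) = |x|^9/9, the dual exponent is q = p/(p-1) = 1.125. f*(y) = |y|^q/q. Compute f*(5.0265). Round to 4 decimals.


The conjugate exponent q satisfies 1/p + 1/q = 1.
p = 9, so q = 9/(9 - 1) = 1.125
|y|^q = 5.0265^1.125 = 6.1507
f*(5.0265) = 6.1507 / 1.125 = 5.4673


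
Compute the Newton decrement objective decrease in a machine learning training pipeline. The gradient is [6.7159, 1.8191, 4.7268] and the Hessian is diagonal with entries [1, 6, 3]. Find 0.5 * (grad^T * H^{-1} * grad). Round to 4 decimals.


Step 1: H is diagonal, so H^(-1) * g = [6.7159, 0.3032, 1.5756].
Step 2: g^T H^(-1) g = sum_i g_i^2 / H_ii
  = (6.7159)^2/1 + (1.8191)^2/6 + (4.7268)^2/3
  = 45.1033 + 0.5515 + 7.4475 = 53.1024
Step 3: Objective decrease = 0.5 * g^T H^(-1) g = 26.5512


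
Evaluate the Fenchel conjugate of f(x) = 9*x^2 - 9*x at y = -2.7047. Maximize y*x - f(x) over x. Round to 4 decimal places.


f*(y) = sup_x {y*x - a*x^2 - b*x} = sup_x {(y-b)*x - a*x^2}
FOC: (y - b) - 2a*x = 0 => x* = (y - b)/(2a)
x* = (-2.7047 + 9)/(2*9) = 0.3497
f*(-2.7047) = (y-b)^2/(4a) = (-2.7047 + 9)^2/(4*9)
= 39.6308/36 = 1.1009


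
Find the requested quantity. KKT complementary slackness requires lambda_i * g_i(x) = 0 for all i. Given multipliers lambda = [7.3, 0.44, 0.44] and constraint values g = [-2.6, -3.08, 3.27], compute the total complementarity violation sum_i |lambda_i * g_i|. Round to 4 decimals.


KKT complementary slackness check:
lambda_1 * g_1 = 7.3 * -2.6 = -18.98
lambda_2 * g_2 = 0.44 * -3.08 = -1.3552
lambda_3 * g_3 = 0.44 * 3.27 = 1.4388
Total violation = 18.98 + 1.3552 + 1.4388 = 21.774


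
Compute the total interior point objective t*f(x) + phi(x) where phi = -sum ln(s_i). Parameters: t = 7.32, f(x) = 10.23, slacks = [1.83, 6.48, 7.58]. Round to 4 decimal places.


Step 1: Compute log-barrier.
ln values: [0.6043, 1.8687, 2.0255]
phi = -(0.6043 + 1.8687 + 2.0255) = -4.4985
Step 2: Compute augmented objective.
t*f(x) = 7.32*10.23 = 74.8836
Total = 74.8836 - 4.4985 = 70.3851


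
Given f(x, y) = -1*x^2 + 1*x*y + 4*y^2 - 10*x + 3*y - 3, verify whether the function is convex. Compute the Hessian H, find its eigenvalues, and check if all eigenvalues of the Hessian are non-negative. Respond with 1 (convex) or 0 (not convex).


The Hessian of f(x,y) = -1*x^2 + 1*x*y + 4*y^2 - 10*x + 3*y - 3 is:
H = [[-2, 1], [1, 8]]
Trace = -2 + 8 = 6
Determinant = -2*8 - (1)^2 = -17
Discriminant = (6)^2 - 4*-17 = 104.0
Eigenvalues: lambda_1 = -2.099, lambda_2 = 8.099
The function is not convex.

0


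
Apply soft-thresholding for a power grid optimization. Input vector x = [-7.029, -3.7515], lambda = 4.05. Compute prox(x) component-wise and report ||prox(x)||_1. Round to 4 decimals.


Soft-thresholding with lambda = 4.05:
prox(-7.029) = sign(-7.029)*max(|-7.029| - 4.05, 0) = -2.979
prox(-3.7515) = sign(-3.7515)*max(|-3.7515| - 4.05, 0) = 0.0
prox(x) = [-2.979, 0.0]
||prox(x)||_1 = 2.979 + 0.0 = 2.979


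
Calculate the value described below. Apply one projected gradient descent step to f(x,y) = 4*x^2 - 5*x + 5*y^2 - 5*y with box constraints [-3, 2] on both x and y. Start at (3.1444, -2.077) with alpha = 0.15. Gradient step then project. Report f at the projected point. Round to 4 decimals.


Step 1: Compute gradient at (3.1444, -2.077).
grad_x = 2*4*3.1444 - 5 = 20.1552
grad_y = 2*5*-2.077 - 5 = -25.77
Step 2: Gradient step.
x_raw = 3.1444 - 0.15*20.1552 = 0.1211
y_raw = -2.077 - 0.15*-25.77 = 1.7885
Step 3: Project onto [-3, 2].
x_proj = clip(0.1211) = 0.1211
y_proj = clip(1.7885) = 1.7885
Step 4: Evaluate f.
f(0.1211, 1.7885) = 6.5042
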